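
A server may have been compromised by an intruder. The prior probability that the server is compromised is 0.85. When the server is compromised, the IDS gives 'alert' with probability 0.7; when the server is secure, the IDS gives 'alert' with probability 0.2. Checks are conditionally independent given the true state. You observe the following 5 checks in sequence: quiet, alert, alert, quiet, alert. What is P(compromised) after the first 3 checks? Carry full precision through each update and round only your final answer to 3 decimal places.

After 'quiet': P(compromised) = 0.3·0.8500 / (0.3·0.8500 + 0.8·0.1500) ≈ 0.6800
After 'alert': P(compromised) = 0.7·0.6800 / (0.7·0.6800 + 0.2·0.3200) ≈ 0.8815
After 'alert': P(compromised) = 0.7·0.8815 / (0.7·0.8815 + 0.2·0.1185) ≈ 0.9630

0.963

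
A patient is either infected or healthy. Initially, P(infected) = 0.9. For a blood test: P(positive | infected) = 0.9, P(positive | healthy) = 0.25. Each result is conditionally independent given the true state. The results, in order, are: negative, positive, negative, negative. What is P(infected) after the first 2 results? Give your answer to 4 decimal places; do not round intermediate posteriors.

After 'negative': P(infected) = 0.1·0.9000 / (0.1·0.9000 + 0.75·0.1000) ≈ 0.5455
After 'positive': P(infected) = 0.9·0.5455 / (0.9·0.5455 + 0.25·0.4545) ≈ 0.8120

0.8120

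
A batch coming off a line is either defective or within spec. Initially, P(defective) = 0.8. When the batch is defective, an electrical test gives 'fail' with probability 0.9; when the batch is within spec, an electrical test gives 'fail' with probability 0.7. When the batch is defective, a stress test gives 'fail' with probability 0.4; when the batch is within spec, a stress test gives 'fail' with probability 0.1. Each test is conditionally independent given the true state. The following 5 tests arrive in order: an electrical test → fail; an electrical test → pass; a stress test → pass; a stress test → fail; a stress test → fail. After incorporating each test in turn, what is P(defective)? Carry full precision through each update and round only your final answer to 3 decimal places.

0.948

Apply Bayes' rule sequentially, carrying P(defective) forward.
After an electrical test='fail': P(defective) = 0.9·0.8000 / (0.9·0.8000 + 0.7·0.2000) ≈ 0.8372
After an electrical test='pass': P(defective) = 0.1·0.8372 / (0.1·0.8372 + 0.3·0.1628) ≈ 0.6316
After a stress test='pass': P(defective) = 0.6·0.6316 / (0.6·0.6316 + 0.9·0.3684) ≈ 0.5333
After a stress test='fail': P(defective) = 0.4·0.5333 / (0.4·0.5333 + 0.1·0.4667) ≈ 0.8205
After a stress test='fail': P(defective) = 0.4·0.8205 / (0.4·0.8205 + 0.1·0.1795) ≈ 0.9481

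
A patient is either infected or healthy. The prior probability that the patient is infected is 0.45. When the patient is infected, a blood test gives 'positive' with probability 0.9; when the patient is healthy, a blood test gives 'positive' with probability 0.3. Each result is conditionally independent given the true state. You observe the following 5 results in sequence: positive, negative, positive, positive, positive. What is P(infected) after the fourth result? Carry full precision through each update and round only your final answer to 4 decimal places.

After 'positive': P(infected) = 0.9·0.4500 / (0.9·0.4500 + 0.3·0.5500) ≈ 0.7105
After 'negative': P(infected) = 0.1·0.7105 / (0.1·0.7105 + 0.7·0.2895) ≈ 0.2596
After 'positive': P(infected) = 0.9·0.2596 / (0.9·0.2596 + 0.3·0.7404) ≈ 0.5127
After 'positive': P(infected) = 0.9·0.5127 / (0.9·0.5127 + 0.3·0.4873) ≈ 0.7594

0.7594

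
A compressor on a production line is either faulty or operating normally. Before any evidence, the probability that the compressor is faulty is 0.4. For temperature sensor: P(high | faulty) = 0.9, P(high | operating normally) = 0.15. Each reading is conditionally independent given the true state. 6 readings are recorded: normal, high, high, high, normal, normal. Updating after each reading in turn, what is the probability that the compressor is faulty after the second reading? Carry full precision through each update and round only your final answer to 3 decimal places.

After 'normal': P(faulty) = 0.1·0.4000 / (0.1·0.4000 + 0.85·0.6000) ≈ 0.0727
After 'high': P(faulty) = 0.9·0.0727 / (0.9·0.0727 + 0.15·0.9273) ≈ 0.3200

0.320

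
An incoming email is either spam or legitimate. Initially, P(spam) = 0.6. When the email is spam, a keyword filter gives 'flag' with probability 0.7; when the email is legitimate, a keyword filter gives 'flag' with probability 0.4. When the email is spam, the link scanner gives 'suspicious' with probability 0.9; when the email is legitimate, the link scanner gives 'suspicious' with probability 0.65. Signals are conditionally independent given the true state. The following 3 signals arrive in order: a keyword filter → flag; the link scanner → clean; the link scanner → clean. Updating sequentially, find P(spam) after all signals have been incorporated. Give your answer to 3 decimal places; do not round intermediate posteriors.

Each posterior becomes the prior for the next update.
After a keyword filter='flag': P(spam) = 0.7·0.6000 / (0.7·0.6000 + 0.4·0.4000) ≈ 0.7241
After the link scanner='clean': P(spam) = 0.1·0.7241 / (0.1·0.7241 + 0.35·0.2759) ≈ 0.4286
After the link scanner='clean': P(spam) = 0.1·0.4286 / (0.1·0.4286 + 0.35·0.5714) ≈ 0.1765

0.176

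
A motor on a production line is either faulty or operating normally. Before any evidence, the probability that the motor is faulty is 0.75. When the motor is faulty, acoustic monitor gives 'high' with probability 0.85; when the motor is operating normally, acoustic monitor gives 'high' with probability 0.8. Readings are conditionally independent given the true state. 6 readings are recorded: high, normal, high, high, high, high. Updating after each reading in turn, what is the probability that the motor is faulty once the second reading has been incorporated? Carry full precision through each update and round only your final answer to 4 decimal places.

Each posterior becomes the prior for the next update.
After 'high': P(faulty) = 0.85·0.7500 / (0.85·0.7500 + 0.8·0.2500) ≈ 0.7612
After 'normal': P(faulty) = 0.15·0.7612 / (0.15·0.7612 + 0.2·0.2388) ≈ 0.7051

0.7051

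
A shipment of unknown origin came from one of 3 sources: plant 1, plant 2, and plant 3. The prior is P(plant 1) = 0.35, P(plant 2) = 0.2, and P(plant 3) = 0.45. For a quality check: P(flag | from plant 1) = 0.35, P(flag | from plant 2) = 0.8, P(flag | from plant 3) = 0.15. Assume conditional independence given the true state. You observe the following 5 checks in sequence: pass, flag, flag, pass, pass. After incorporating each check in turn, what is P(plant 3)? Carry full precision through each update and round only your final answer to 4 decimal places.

After 'pass': normaliser = 0.65·0.3500 + 0.2·0.2000 + 0.85·0.4500; P(plant 1) ≈ 0.3500, P(plant 2) ≈ 0.0615, P(plant 3) ≈ 0.5885
After 'flag': normaliser = 0.35·0.3500 + 0.8·0.0615 + 0.15·0.5885; P(plant 1) ≈ 0.4712, P(plant 2) ≈ 0.1893, P(plant 3) ≈ 0.3395
After 'flag': normaliser = 0.35·0.4712 + 0.8·0.1893 + 0.15·0.3395; P(plant 1) ≈ 0.4490, P(plant 2) ≈ 0.4124, P(plant 3) ≈ 0.1386
After 'pass': normaliser = 0.65·0.4490 + 0.2·0.4124 + 0.85·0.1386; P(plant 1) ≈ 0.5930, P(plant 2) ≈ 0.1676, P(plant 3) ≈ 0.2395
After 'pass': normaliser = 0.65·0.5930 + 0.2·0.1676 + 0.85·0.2395; P(plant 1) ≈ 0.6192, P(plant 2) ≈ 0.0538, P(plant 3) ≈ 0.3270

0.3270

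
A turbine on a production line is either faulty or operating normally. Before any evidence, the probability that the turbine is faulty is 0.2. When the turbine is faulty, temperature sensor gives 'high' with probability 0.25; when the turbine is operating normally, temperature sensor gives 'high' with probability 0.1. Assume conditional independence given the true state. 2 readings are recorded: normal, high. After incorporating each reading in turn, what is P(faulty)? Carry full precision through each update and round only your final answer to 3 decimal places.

0.342

After 'normal': P(faulty) = 0.75·0.2000 / (0.75·0.2000 + 0.9·0.8000) ≈ 0.1724
After 'high': P(faulty) = 0.25·0.1724 / (0.25·0.1724 + 0.1·0.8276) ≈ 0.3425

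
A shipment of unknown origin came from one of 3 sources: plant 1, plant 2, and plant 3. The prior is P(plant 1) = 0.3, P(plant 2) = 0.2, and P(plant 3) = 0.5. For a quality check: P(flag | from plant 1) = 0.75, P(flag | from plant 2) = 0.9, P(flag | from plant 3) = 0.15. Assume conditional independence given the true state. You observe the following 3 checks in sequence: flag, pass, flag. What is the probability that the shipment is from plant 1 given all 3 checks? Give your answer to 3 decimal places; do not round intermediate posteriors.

After 'flag': normaliser = 0.75·0.3000 + 0.9·0.2000 + 0.15·0.5000; P(plant 1) ≈ 0.4688, P(plant 2) ≈ 0.3750, P(plant 3) ≈ 0.1562
After 'pass': normaliser = 0.25·0.4688 + 0.1·0.3750 + 0.85·0.1562; P(plant 1) ≈ 0.4076, P(plant 2) ≈ 0.1304, P(plant 3) ≈ 0.4620
After 'flag': normaliser = 0.75·0.4076 + 0.9·0.1304 + 0.15·0.4620; P(plant 1) ≈ 0.6209, P(plant 2) ≈ 0.2384, P(plant 3) ≈ 0.1407

0.621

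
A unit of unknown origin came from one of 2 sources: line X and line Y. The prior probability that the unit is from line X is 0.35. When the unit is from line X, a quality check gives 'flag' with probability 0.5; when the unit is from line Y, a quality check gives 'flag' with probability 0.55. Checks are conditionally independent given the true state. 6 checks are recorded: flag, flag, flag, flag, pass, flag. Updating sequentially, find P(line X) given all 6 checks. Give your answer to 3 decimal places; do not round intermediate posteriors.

0.271

After 'flag': P(line X) = 0.5·0.3500 / (0.5·0.3500 + 0.55·0.6500) ≈ 0.3286
After 'flag': P(line X) = 0.5·0.3286 / (0.5·0.3286 + 0.55·0.6714) ≈ 0.3080
After 'flag': P(line X) = 0.5·0.3080 / (0.5·0.3080 + 0.55·0.6920) ≈ 0.2880
After 'flag': P(line X) = 0.5·0.2880 / (0.5·0.2880 + 0.55·0.7120) ≈ 0.2689
After 'pass': P(line X) = 0.5·0.2689 / (0.5·0.2689 + 0.45·0.7311) ≈ 0.2901
After 'flag': P(line X) = 0.5·0.2901 / (0.5·0.2901 + 0.55·0.7099) ≈ 0.2709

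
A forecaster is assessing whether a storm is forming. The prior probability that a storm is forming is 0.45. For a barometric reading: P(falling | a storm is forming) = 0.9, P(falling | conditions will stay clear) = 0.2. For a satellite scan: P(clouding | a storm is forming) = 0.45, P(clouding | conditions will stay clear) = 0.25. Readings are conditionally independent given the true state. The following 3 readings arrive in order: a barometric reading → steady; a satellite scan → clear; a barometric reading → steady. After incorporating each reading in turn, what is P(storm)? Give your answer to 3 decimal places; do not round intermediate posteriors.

After a barometric reading='steady': P(storm) = 0.1·0.4500 / (0.1·0.4500 + 0.8·0.5500) ≈ 0.0928
After a satellite scan='clear': P(storm) = 0.55·0.0928 / (0.55·0.0928 + 0.75·0.9072) ≈ 0.0698
After a barometric reading='steady': P(storm) = 0.1·0.0698 / (0.1·0.0698 + 0.8·0.9302) ≈ 0.0093

0.009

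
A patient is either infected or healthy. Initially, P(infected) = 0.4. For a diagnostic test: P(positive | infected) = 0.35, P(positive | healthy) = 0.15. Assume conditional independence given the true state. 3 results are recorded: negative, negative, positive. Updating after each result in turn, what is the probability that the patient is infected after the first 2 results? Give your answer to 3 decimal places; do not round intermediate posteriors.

0.280

After 'negative': P(infected) = 0.65·0.4000 / (0.65·0.4000 + 0.85·0.6000) ≈ 0.3377
After 'negative': P(infected) = 0.65·0.3377 / (0.65·0.3377 + 0.85·0.6623) ≈ 0.2805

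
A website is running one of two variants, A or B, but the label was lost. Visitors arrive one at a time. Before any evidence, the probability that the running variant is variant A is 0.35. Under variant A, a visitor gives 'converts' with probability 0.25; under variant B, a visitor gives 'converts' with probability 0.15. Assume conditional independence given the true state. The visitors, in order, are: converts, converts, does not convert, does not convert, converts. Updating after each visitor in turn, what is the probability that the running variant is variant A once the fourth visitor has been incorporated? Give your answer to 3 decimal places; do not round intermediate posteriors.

Apply Bayes' rule sequentially, carrying P(A) forward.
After 'converts': P(A) = 0.25·0.3500 / (0.25·0.3500 + 0.15·0.6500) ≈ 0.4730
After 'converts': P(A) = 0.25·0.4730 / (0.25·0.4730 + 0.15·0.5270) ≈ 0.5993
After 'does not convert': P(A) = 0.75·0.5993 / (0.75·0.5993 + 0.85·0.4007) ≈ 0.5689
After 'does not convert': P(A) = 0.75·0.5689 / (0.75·0.5689 + 0.85·0.4311) ≈ 0.5380

0.538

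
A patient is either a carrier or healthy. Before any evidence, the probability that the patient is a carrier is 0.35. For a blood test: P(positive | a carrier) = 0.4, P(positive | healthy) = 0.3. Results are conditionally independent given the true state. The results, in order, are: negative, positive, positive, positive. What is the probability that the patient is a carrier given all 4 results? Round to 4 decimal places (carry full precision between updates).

After 'negative': P(carrier) = 0.6·0.3500 / (0.6·0.3500 + 0.7·0.6500) ≈ 0.3158
After 'positive': P(carrier) = 0.4·0.3158 / (0.4·0.3158 + 0.3·0.6842) ≈ 0.3810
After 'positive': P(carrier) = 0.4·0.3810 / (0.4·0.3810 + 0.3·0.6190) ≈ 0.4507
After 'positive': P(carrier) = 0.4·0.4507 / (0.4·0.4507 + 0.3·0.5493) ≈ 0.5224

0.5224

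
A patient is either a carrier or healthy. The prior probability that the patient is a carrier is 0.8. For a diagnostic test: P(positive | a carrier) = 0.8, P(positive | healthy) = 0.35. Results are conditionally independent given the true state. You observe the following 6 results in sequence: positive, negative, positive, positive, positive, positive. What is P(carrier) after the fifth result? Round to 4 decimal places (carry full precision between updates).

After 'positive': P(carrier) = 0.8·0.8000 / (0.8·0.8000 + 0.35·0.2000) ≈ 0.9014
After 'negative': P(carrier) = 0.2·0.9014 / (0.2·0.9014 + 0.65·0.0986) ≈ 0.7378
After 'positive': P(carrier) = 0.8·0.7378 / (0.8·0.7378 + 0.35·0.2622) ≈ 0.8654
After 'positive': P(carrier) = 0.8·0.8654 / (0.8·0.8654 + 0.35·0.1346) ≈ 0.9363
After 'positive': P(carrier) = 0.8·0.9363 / (0.8·0.9363 + 0.35·0.0637) ≈ 0.9711

0.9711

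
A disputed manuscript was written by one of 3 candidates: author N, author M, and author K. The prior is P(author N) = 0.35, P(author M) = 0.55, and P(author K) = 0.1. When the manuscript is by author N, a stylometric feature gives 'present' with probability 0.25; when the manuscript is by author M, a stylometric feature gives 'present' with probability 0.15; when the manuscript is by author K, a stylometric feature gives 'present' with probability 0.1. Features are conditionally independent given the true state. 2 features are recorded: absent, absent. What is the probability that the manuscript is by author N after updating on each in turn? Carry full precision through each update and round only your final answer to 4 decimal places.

After 'absent': normaliser = 0.75·0.3500 + 0.85·0.5500 + 0.9·0.1000; P(author N) ≈ 0.3201, P(author M) ≈ 0.5701, P(author K) ≈ 0.1098
After 'absent': normaliser = 0.75·0.3201 + 0.85·0.5701 + 0.9·0.1098; P(author N) ≈ 0.2916, P(author M) ≈ 0.5885, P(author K) ≈ 0.1200

0.2916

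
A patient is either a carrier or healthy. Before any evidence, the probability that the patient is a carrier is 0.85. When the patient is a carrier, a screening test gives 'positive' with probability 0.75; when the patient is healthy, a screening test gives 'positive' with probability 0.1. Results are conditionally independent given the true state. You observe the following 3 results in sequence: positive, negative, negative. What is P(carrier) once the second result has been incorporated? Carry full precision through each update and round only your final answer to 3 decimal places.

After 'positive': P(carrier) = 0.75·0.8500 / (0.75·0.8500 + 0.1·0.1500) ≈ 0.9770
After 'negative': P(carrier) = 0.25·0.9770 / (0.25·0.9770 + 0.9·0.0230) ≈ 0.9219

0.922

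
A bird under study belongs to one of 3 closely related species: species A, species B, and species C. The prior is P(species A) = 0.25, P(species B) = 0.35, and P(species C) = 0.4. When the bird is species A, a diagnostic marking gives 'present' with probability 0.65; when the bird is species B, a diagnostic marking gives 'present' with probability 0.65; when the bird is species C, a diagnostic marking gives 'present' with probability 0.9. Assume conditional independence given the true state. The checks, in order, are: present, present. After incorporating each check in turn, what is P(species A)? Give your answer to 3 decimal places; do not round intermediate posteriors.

0.183

After 'present': normaliser = 0.65·0.2500 + 0.65·0.3500 + 0.9·0.4000; P(species A) ≈ 0.2167, P(species B) ≈ 0.3033, P(species C) ≈ 0.4800
After 'present': normaliser = 0.65·0.2167 + 0.65·0.3033 + 0.9·0.4800; P(species A) ≈ 0.1829, P(species B) ≈ 0.2561, P(species C) ≈ 0.5610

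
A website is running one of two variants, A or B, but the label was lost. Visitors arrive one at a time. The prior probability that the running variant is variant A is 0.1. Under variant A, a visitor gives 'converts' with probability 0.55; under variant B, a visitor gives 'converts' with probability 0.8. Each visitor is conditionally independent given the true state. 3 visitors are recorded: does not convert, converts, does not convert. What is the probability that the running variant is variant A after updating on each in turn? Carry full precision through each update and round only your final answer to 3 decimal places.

Apply Bayes' rule sequentially, carrying P(A) forward.
After 'does not convert': P(A) = 0.45·0.1000 / (0.45·0.1000 + 0.2·0.9000) ≈ 0.2000
After 'converts': P(A) = 0.55·0.2000 / (0.55·0.2000 + 0.8·0.8000) ≈ 0.1467
After 'does not convert': P(A) = 0.45·0.1467 / (0.45·0.1467 + 0.2·0.8533) ≈ 0.2789

0.279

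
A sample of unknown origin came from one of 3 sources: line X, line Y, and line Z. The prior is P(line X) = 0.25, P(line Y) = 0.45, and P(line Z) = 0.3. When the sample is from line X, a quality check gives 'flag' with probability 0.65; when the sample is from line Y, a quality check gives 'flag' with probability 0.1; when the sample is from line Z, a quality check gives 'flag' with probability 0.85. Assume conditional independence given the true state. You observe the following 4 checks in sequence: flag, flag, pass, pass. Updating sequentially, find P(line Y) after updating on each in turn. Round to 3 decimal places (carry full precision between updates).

0.170

After 'flag': normaliser = 0.65·0.2500 + 0.1·0.4500 + 0.85·0.3000; P(line X) ≈ 0.3514, P(line Y) ≈ 0.0973, P(line Z) ≈ 0.5514
After 'flag': normaliser = 0.65·0.3514 + 0.1·0.0973 + 0.85·0.5514; P(line X) ≈ 0.3231, P(line Y) ≈ 0.0138, P(line Z) ≈ 0.6631
After 'pass': normaliser = 0.35·0.3231 + 0.9·0.0138 + 0.15·0.6631; P(line X) ≈ 0.5028, P(line Y) ≈ 0.0551, P(line Z) ≈ 0.4422
After 'pass': normaliser = 0.35·0.5028 + 0.9·0.0551 + 0.15·0.4422; P(line X) ≈ 0.6029, P(line Y) ≈ 0.1698, P(line Z) ≈ 0.2272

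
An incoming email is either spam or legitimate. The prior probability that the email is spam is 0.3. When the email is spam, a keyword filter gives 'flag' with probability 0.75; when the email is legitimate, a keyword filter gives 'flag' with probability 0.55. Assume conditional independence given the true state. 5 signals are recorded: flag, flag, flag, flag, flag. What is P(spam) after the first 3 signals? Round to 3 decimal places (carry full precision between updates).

0.521

After 'flag': P(spam) = 0.75·0.3000 / (0.75·0.3000 + 0.55·0.7000) ≈ 0.3689
After 'flag': P(spam) = 0.75·0.3689 / (0.75·0.3689 + 0.55·0.6311) ≈ 0.4435
After 'flag': P(spam) = 0.75·0.4435 / (0.75·0.4435 + 0.55·0.5565) ≈ 0.5208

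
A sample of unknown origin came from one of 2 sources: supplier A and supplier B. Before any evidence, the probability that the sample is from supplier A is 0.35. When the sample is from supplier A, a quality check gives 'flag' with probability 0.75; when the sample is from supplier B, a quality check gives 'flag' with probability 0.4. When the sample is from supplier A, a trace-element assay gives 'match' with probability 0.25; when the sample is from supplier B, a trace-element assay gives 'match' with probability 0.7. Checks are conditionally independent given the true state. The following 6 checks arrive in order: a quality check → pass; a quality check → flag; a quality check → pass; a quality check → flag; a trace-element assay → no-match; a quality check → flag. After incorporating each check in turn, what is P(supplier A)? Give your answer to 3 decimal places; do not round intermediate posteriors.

After a quality check='pass': P(supplier A) = 0.25·0.3500 / (0.25·0.3500 + 0.6·0.6500) ≈ 0.1832
After a quality check='flag': P(supplier A) = 0.75·0.1832 / (0.75·0.1832 + 0.4·0.8168) ≈ 0.2961
After a quality check='pass': P(supplier A) = 0.25·0.2961 / (0.25·0.2961 + 0.6·0.7039) ≈ 0.1491
After a quality check='flag': P(supplier A) = 0.75·0.1491 / (0.75·0.1491 + 0.4·0.8509) ≈ 0.2474
After a trace-element assay='no-match': P(supplier A) = 0.75·0.2474 / (0.75·0.2474 + 0.3·0.7526) ≈ 0.4510
After a quality check='flag': P(supplier A) = 0.75·0.4510 / (0.75·0.4510 + 0.4·0.5490) ≈ 0.6064

0.606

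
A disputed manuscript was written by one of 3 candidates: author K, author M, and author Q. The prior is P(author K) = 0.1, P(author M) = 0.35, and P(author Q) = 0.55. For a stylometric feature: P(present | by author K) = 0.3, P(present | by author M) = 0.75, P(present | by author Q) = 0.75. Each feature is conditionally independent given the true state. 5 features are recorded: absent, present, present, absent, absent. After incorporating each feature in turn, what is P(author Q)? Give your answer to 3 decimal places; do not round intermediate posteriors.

After 'absent': normaliser = 0.7·0.1000 + 0.25·0.3500 + 0.25·0.5500; P(author K) ≈ 0.2373, P(author M) ≈ 0.2966, P(author Q) ≈ 0.4661
After 'present': normaliser = 0.3·0.2373 + 0.75·0.2966 + 0.75·0.4661; P(author K) ≈ 0.1107, P(author M) ≈ 0.3458, P(author Q) ≈ 0.5435
After 'present': normaliser = 0.3·0.1107 + 0.75·0.3458 + 0.75·0.5435; P(author K) ≈ 0.0474, P(author M) ≈ 0.3704, P(author Q) ≈ 0.5821
After 'absent': normaliser = 0.7·0.0474 + 0.25·0.3704 + 0.25·0.5821; P(author K) ≈ 0.1223, P(author M) ≈ 0.3413, P(author Q) ≈ 0.5364
After 'absent': normaliser = 0.7·0.1223 + 0.25·0.3413 + 0.25·0.5364; P(author K) ≈ 0.2807, P(author M) ≈ 0.2797, P(author Q) ≈ 0.4396

0.440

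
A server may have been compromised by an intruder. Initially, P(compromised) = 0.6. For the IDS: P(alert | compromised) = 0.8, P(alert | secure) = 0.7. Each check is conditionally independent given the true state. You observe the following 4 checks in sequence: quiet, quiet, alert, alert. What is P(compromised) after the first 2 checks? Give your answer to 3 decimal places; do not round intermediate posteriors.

0.400

After 'quiet': P(compromised) = 0.2·0.6000 / (0.2·0.6000 + 0.3·0.4000) ≈ 0.5000
After 'quiet': P(compromised) = 0.2·0.5000 / (0.2·0.5000 + 0.3·0.5000) ≈ 0.4000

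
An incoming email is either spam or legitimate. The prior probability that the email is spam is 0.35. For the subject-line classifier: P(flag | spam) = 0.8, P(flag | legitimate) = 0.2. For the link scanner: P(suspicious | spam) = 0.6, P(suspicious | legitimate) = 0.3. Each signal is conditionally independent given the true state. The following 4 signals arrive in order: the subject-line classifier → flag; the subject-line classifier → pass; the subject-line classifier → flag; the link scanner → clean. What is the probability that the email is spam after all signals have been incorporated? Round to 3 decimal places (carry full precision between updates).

Each posterior becomes the prior for the next update.
After the subject-line classifier='flag': P(spam) = 0.8·0.3500 / (0.8·0.3500 + 0.2·0.6500) ≈ 0.6829
After the subject-line classifier='pass': P(spam) = 0.2·0.6829 / (0.2·0.6829 + 0.8·0.3171) ≈ 0.3500
After the subject-line classifier='flag': P(spam) = 0.8·0.3500 / (0.8·0.3500 + 0.2·0.6500) ≈ 0.6829
After the link scanner='clean': P(spam) = 0.4·0.6829 / (0.4·0.6829 + 0.7·0.3171) ≈ 0.5517

0.552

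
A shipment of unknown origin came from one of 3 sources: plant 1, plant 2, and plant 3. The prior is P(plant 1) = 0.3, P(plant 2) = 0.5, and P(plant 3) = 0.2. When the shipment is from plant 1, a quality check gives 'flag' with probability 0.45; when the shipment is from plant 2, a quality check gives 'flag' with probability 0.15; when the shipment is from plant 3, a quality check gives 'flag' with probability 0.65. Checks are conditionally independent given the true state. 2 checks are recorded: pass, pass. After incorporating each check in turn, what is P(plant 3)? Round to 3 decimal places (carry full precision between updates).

Apply Bayes' rule sequentially, carrying P(plant 3) forward.
After 'pass': normaliser = 0.55·0.3000 + 0.85·0.5000 + 0.35·0.2000; P(plant 1) ≈ 0.2500, P(plant 2) ≈ 0.6439, P(plant 3) ≈ 0.1061
After 'pass': normaliser = 0.55·0.2500 + 0.85·0.6439 + 0.35·0.1061; P(plant 1) ≈ 0.1905, P(plant 2) ≈ 0.7581, P(plant 3) ≈ 0.0514

0.051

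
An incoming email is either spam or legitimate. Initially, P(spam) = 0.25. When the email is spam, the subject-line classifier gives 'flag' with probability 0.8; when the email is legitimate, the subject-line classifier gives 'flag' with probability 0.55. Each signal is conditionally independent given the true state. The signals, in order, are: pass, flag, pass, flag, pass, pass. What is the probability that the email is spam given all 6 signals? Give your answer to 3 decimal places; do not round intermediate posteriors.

0.027

After 'pass': P(spam) = 0.2·0.2500 / (0.2·0.2500 + 0.45·0.7500) ≈ 0.1290
After 'flag': P(spam) = 0.8·0.1290 / (0.8·0.1290 + 0.55·0.8710) ≈ 0.1773
After 'pass': P(spam) = 0.2·0.1773 / (0.2·0.1773 + 0.45·0.8227) ≈ 0.0874
After 'flag': P(spam) = 0.8·0.0874 / (0.8·0.0874 + 0.55·0.9126) ≈ 0.1223
After 'pass': P(spam) = 0.2·0.1223 / (0.2·0.1223 + 0.45·0.8777) ≈ 0.0583
After 'pass': P(spam) = 0.2·0.0583 / (0.2·0.0583 + 0.45·0.9417) ≈ 0.0268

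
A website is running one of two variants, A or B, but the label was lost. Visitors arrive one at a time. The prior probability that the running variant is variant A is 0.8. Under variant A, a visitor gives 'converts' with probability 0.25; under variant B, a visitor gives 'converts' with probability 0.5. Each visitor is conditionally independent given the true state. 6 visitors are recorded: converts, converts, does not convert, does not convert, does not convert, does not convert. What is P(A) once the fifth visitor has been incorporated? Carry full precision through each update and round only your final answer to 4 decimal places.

0.7714

Each posterior becomes the prior for the next update.
After 'converts': P(A) = 0.25·0.8000 / (0.25·0.8000 + 0.5·0.2000) ≈ 0.6667
After 'converts': P(A) = 0.25·0.6667 / (0.25·0.6667 + 0.5·0.3333) ≈ 0.5000
After 'does not convert': P(A) = 0.75·0.5000 / (0.75·0.5000 + 0.5·0.5000) ≈ 0.6000
After 'does not convert': P(A) = 0.75·0.6000 / (0.75·0.6000 + 0.5·0.4000) ≈ 0.6923
After 'does not convert': P(A) = 0.75·0.6923 / (0.75·0.6923 + 0.5·0.3077) ≈ 0.7714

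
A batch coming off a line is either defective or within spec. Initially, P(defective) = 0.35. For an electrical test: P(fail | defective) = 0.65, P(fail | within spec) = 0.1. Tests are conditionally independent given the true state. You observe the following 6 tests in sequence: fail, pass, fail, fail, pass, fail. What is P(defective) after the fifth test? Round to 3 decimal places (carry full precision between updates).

0.957

After 'fail': P(defective) = 0.65·0.3500 / (0.65·0.3500 + 0.1·0.6500) ≈ 0.7778
After 'pass': P(defective) = 0.35·0.7778 / (0.35·0.7778 + 0.9·0.2222) ≈ 0.5765
After 'fail': P(defective) = 0.65·0.5765 / (0.65·0.5765 + 0.1·0.4235) ≈ 0.8984
After 'fail': P(defective) = 0.65·0.8984 / (0.65·0.8984 + 0.1·0.1016) ≈ 0.9829
After 'pass': P(defective) = 0.35·0.9829 / (0.35·0.9829 + 0.9·0.0171) ≈ 0.9572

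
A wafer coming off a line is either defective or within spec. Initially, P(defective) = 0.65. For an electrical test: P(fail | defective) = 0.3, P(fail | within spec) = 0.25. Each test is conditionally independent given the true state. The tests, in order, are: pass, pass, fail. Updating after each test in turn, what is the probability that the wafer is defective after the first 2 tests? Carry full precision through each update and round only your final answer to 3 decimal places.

0.618

After 'pass': P(defective) = 0.7·0.6500 / (0.7·0.6500 + 0.75·0.3500) ≈ 0.6341
After 'pass': P(defective) = 0.7·0.6341 / (0.7·0.6341 + 0.75·0.3659) ≈ 0.6180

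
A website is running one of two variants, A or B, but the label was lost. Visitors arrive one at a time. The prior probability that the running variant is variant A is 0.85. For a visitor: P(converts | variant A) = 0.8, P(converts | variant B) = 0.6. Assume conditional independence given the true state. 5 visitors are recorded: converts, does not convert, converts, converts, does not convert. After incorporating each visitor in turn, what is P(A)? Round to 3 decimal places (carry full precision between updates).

After 'converts': P(A) = 0.8·0.8500 / (0.8·0.8500 + 0.6·0.1500) ≈ 0.8831
After 'does not convert': P(A) = 0.2·0.8831 / (0.2·0.8831 + 0.4·0.1169) ≈ 0.7907
After 'converts': P(A) = 0.8·0.7907 / (0.8·0.7907 + 0.6·0.2093) ≈ 0.8344
After 'converts': P(A) = 0.8·0.8344 / (0.8·0.8344 + 0.6·0.1656) ≈ 0.8704
After 'does not convert': P(A) = 0.2·0.8704 / (0.2·0.8704 + 0.4·0.1296) ≈ 0.7705

0.771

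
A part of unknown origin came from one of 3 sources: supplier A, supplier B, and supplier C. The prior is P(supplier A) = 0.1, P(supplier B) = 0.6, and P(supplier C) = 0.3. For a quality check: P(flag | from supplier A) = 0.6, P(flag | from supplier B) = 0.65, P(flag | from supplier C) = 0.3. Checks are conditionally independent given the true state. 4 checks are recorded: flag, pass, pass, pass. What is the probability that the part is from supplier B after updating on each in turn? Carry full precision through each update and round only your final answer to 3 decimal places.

0.325

After 'flag': normaliser = 0.6·0.1000 + 0.65·0.6000 + 0.3·0.3000; P(supplier A) ≈ 0.1111, P(supplier B) ≈ 0.7222, P(supplier C) ≈ 0.1667
After 'pass': normaliser = 0.4·0.1111 + 0.35·0.7222 + 0.7·0.1667; P(supplier A) ≈ 0.1074, P(supplier B) ≈ 0.6107, P(supplier C) ≈ 0.2819
After 'pass': normaliser = 0.4·0.1074 + 0.35·0.6107 + 0.7·0.2819; P(supplier A) ≈ 0.0946, P(supplier B) ≈ 0.4708, P(supplier C) ≈ 0.4346
After 'pass': normaliser = 0.4·0.0946 + 0.35·0.4708 + 0.7·0.4346; P(supplier A) ≈ 0.0747, P(supplier B) ≈ 0.3251, P(supplier C) ≈ 0.6002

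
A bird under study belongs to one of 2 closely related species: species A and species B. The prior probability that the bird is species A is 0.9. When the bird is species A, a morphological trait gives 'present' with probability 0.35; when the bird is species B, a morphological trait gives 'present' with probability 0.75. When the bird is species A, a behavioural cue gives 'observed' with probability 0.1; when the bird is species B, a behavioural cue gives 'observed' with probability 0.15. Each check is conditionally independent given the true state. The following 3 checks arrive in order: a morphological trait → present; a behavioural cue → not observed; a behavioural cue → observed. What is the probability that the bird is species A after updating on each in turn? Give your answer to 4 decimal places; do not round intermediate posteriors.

After a morphological trait='present': P(species A) = 0.35·0.9000 / (0.35·0.9000 + 0.75·0.1000) ≈ 0.8077
After a behavioural cue='not observed': P(species A) = 0.9·0.8077 / (0.9·0.8077 + 0.85·0.1923) ≈ 0.8164
After a behavioural cue='observed': P(species A) = 0.1·0.8164 / (0.1·0.8164 + 0.15·0.1836) ≈ 0.7478

0.7478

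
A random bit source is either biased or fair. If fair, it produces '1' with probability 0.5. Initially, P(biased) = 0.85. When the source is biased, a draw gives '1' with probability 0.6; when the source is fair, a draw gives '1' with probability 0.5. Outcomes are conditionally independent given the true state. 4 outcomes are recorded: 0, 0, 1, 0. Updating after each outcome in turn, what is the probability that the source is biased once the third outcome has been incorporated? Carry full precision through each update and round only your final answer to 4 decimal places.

Each posterior becomes the prior for the next update.
After '0': P(biased) = 0.4·0.8500 / (0.4·0.8500 + 0.5·0.1500) ≈ 0.8193
After '0': P(biased) = 0.4·0.8193 / (0.4·0.8193 + 0.5·0.1807) ≈ 0.7839
After '1': P(biased) = 0.6·0.7839 / (0.6·0.7839 + 0.5·0.2161) ≈ 0.8132

0.8132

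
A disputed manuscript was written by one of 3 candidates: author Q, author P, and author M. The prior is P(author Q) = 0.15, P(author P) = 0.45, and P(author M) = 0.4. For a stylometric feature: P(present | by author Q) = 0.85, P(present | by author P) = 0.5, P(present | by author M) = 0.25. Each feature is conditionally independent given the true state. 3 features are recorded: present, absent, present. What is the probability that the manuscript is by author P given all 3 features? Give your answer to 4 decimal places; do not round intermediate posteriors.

After 'present': normaliser = 0.85·0.1500 + 0.5·0.4500 + 0.25·0.4000; P(author Q) ≈ 0.2818, P(author P) ≈ 0.4972, P(author M) ≈ 0.2210
After 'absent': normaliser = 0.15·0.2818 + 0.5·0.4972 + 0.75·0.2210; P(author Q) ≈ 0.0926, P(author P) ≈ 0.5445, P(author M) ≈ 0.3630
After 'present': normaliser = 0.85·0.0926 + 0.5·0.5445 + 0.25·0.3630; P(author Q) ≈ 0.1781, P(author P) ≈ 0.6164, P(author M) ≈ 0.2055

0.6164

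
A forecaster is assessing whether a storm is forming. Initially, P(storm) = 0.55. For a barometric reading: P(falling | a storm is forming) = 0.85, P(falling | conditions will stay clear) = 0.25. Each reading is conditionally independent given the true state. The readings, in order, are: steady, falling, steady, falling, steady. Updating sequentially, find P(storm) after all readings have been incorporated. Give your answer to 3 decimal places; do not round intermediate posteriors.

0.102

Apply Bayes' rule sequentially, carrying P(storm) forward.
After 'steady': P(storm) = 0.15·0.5500 / (0.15·0.5500 + 0.75·0.4500) ≈ 0.1964
After 'falling': P(storm) = 0.85·0.1964 / (0.85·0.1964 + 0.25·0.8036) ≈ 0.4539
After 'steady': P(storm) = 0.15·0.4539 / (0.15·0.4539 + 0.75·0.5461) ≈ 0.1425
After 'falling': P(storm) = 0.85·0.1425 / (0.85·0.1425 + 0.25·0.8575) ≈ 0.3611
After 'steady': P(storm) = 0.15·0.3611 / (0.15·0.3611 + 0.75·0.6389) ≈ 0.1016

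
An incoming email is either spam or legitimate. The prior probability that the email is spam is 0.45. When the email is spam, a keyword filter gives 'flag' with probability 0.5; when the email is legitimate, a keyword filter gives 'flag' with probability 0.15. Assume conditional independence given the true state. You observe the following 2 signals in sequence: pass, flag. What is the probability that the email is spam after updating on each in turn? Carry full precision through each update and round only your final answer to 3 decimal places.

0.616

After 'pass': P(spam) = 0.5·0.4500 / (0.5·0.4500 + 0.85·0.5500) ≈ 0.3249
After 'flag': P(spam) = 0.5·0.3249 / (0.5·0.3249 + 0.15·0.6751) ≈ 0.6160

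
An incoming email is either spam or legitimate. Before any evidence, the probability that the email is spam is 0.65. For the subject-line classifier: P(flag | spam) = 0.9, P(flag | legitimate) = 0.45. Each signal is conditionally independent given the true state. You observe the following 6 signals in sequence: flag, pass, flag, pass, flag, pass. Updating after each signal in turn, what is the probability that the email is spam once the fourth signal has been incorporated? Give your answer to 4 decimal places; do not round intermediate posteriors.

0.1972

Each posterior becomes the prior for the next update.
After 'flag': P(spam) = 0.9·0.6500 / (0.9·0.6500 + 0.45·0.3500) ≈ 0.7879
After 'pass': P(spam) = 0.1·0.7879 / (0.1·0.7879 + 0.55·0.2121) ≈ 0.4031
After 'flag': P(spam) = 0.9·0.4031 / (0.9·0.4031 + 0.45·0.5969) ≈ 0.5746
After 'pass': P(spam) = 0.1·0.5746 / (0.1·0.5746 + 0.55·0.4254) ≈ 0.1972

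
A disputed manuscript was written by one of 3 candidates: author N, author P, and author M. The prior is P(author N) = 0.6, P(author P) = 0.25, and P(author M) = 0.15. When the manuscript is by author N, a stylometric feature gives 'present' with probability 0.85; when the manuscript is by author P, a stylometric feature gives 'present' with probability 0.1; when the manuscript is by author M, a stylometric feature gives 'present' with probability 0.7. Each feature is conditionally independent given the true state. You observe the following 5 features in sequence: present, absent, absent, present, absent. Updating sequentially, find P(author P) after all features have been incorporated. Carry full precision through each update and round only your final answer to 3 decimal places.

0.346

After 'present': normaliser = 0.85·0.6000 + 0.1·0.2500 + 0.7·0.1500; P(author N) ≈ 0.7969, P(author P) ≈ 0.0391, P(author M) ≈ 0.1641
After 'absent': normaliser = 0.15·0.7969 + 0.9·0.0391 + 0.3·0.1641; P(author N) ≈ 0.5862, P(author P) ≈ 0.1724, P(author M) ≈ 0.2414
After 'absent': normaliser = 0.15·0.5862 + 0.9·0.1724 + 0.3·0.2414; P(author N) ≈ 0.2787, P(author P) ≈ 0.4918, P(author M) ≈ 0.2295
After 'present': normaliser = 0.85·0.2787 + 0.1·0.4918 + 0.7·0.2295; P(author N) ≈ 0.5303, P(author P) ≈ 0.1101, P(author M) ≈ 0.3596
After 'absent': normaliser = 0.15·0.5303 + 0.9·0.1101 + 0.3·0.3596; P(author N) ≈ 0.2776, P(author P) ≈ 0.3458, P(author M) ≈ 0.3766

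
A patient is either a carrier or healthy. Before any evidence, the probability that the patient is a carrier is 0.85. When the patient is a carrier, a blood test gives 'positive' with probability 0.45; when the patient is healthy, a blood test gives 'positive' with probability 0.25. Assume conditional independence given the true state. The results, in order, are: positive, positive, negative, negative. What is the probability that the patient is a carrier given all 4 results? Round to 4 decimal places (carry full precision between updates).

0.9080

Each posterior becomes the prior for the next update.
After 'positive': P(carrier) = 0.45·0.8500 / (0.45·0.8500 + 0.25·0.1500) ≈ 0.9107
After 'positive': P(carrier) = 0.45·0.9107 / (0.45·0.9107 + 0.25·0.0893) ≈ 0.9483
After 'negative': P(carrier) = 0.55·0.9483 / (0.55·0.9483 + 0.75·0.0517) ≈ 0.9309
After 'negative': P(carrier) = 0.55·0.9309 / (0.55·0.9309 + 0.75·0.0691) ≈ 0.9080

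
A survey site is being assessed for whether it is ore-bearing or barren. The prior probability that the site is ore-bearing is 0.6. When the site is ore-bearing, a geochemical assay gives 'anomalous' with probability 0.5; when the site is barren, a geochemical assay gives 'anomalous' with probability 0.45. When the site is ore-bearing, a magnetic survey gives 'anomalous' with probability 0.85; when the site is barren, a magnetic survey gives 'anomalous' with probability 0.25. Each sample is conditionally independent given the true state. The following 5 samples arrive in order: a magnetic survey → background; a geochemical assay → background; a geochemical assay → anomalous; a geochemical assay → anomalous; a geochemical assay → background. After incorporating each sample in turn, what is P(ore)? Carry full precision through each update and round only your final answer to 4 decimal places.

0.2344

After a magnetic survey='background': P(ore) = 0.15·0.6000 / (0.15·0.6000 + 0.75·0.4000) ≈ 0.2308
After a geochemical assay='background': P(ore) = 0.5·0.2308 / (0.5·0.2308 + 0.55·0.7692) ≈ 0.2143
After a geochemical assay='anomalous': P(ore) = 0.5·0.2143 / (0.5·0.2143 + 0.45·0.7857) ≈ 0.2326
After a geochemical assay='anomalous': P(ore) = 0.5·0.2326 / (0.5·0.2326 + 0.45·0.7674) ≈ 0.2519
After a geochemical assay='background': P(ore) = 0.5·0.2519 / (0.5·0.2519 + 0.55·0.7481) ≈ 0.2344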